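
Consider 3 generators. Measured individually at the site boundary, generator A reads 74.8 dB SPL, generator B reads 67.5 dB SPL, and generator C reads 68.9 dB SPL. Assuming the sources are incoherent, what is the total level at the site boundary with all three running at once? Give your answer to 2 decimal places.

76.39 dB SPL

Uncorrelated sources add in intensity (power), not in dB.
L_total = 10·log₁₀(10^(74.8/10) + 10^(67.5/10) + 10^(68.9/10)) = 10·log₁₀(43590000) = 76.39 dB SPL.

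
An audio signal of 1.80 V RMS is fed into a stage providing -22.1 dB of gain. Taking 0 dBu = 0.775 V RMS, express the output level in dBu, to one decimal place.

-14.8 dBu

Input level: 20·log₁₀(1.80/0.775) = 7.32 dBu.
Output: 7.32 − 22.1 = -14.8 dBu.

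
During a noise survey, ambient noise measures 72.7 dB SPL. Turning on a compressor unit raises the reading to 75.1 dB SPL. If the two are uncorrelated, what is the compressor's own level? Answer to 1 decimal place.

Subtract intensities: L_src = 10·log₁₀(10^(L_total/10) − 10^(L_bg/10)).
L_src = 10·log₁₀(10^(75.1/10) − 10^(72.7/10)) = 10·log₁₀(13740000) = 71.4 dB SPL.

71.4 dB SPL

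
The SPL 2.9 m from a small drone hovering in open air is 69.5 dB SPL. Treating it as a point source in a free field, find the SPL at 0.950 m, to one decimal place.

79.2 dB SPL

Inverse-square spreading gives ΔL = −20·log₁₀(d₂/d₁).
ΔL = −20·log₁₀(0.950/2.9) = 9.69 dB, so L₂ = 69.5 + (9.69) = 79.2 dB SPL.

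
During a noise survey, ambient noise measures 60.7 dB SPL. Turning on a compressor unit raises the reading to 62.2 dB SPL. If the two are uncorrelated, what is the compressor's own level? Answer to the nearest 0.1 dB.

Background correction is a power subtraction:
L_src = 10·log₁₀(10^(62.2/10) − 10^(60.7/10)) = 10·log₁₀(484700) = 56.9 dB SPL.

56.9 dB SPL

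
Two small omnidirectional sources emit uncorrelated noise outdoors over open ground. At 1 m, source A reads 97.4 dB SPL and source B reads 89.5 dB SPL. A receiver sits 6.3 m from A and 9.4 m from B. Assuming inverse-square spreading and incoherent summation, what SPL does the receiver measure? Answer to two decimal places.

81.72 dB SPL

At the listener: L_A = 97.4 − 20·log₁₀(6.3) = 81.413 dB; L_B = 89.5 − 20·log₁₀(9.4) = 70.037 dB.
Combined: 10·log₁₀(10^(81.413/10)+10^(70.037/10)) = 81.72 dB SPL.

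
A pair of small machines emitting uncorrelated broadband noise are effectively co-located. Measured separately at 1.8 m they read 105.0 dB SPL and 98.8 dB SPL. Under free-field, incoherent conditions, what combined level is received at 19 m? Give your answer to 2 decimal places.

Combined at 1.8 m: 10·log₁₀(10^(105.0/10)+10^(98.8/10)) = 105.934 dB SPL.
Then apply −20·log₁₀(19/1.8) = -20.470 dB → 85.46 dB SPL.

85.46 dB SPL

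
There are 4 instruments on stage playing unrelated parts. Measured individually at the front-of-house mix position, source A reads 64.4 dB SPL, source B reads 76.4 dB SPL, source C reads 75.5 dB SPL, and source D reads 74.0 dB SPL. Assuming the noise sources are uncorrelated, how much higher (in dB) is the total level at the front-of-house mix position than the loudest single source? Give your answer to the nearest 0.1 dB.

Uncorrelated sources add in intensity (power), not in dB.
L_total = 10·log₁₀(10^(64.4/10) + 10^(76.4/10) + 10^(75.5/10) + 10^(74.0/10)) = 80.29 dB SPL.
Excess over the loudest (76.4 dB): 80.29 − 76.4 = 3.9 dB.

3.9 dB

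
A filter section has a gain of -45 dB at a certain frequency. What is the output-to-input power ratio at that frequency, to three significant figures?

Power ratio = 10^(dB/10).
10^(-45/10) = 10^(-4.500) = 0.0000316.

0.0000316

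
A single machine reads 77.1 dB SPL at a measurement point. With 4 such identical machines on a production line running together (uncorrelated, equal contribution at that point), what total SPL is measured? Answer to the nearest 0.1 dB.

4 equal incoherent sources raise the level by 10·log₁₀(4) = 6.02 dB.
L_total = 77.1 + 6.02 = 83.1 dB SPL.

83.1 dB SPL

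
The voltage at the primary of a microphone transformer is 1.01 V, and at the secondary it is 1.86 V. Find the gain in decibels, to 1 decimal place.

5.3 dB

For a voltage ratio, dB = 20·log₁₀(V₂/V₁).
20·log₁₀(1.86/1.01) = 20·log₁₀(1.842) = 5.3 dB.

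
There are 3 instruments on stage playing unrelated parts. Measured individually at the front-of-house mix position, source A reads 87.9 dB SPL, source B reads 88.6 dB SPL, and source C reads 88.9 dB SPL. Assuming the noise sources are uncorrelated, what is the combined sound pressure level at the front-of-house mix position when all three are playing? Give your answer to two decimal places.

93.26 dB SPL

Incoherent sources sum as intensities:
L_total = 10·log₁₀(10^(87.9/10) + 10^(88.6/10) + 10^(88.9/10)) = 10·log₁₀(2117000000) = 93.26 dB SPL.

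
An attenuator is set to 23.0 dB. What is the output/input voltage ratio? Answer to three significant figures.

0.0708

Voltage ratio = 10^(dB/20).
10^(-23.0/20) = 10^(-1.150) = 0.0708.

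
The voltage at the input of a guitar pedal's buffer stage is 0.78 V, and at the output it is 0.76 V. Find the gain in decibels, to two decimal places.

-0.23 dB

Voltage is an amplitude quantity, so gain = 20·log₁₀(V_out/V_in).
20·log₁₀(0.76/0.78) = 20·log₁₀(0.9744) = -0.23 dB.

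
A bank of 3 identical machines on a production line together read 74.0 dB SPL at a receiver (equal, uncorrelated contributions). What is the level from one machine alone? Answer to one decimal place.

69.2 dB SPL

3 equal incoherent sources add 10·log₁₀(3) = 4.77 dB over one source.
L_one = 74.0 − 4.77 = 69.2 dB SPL.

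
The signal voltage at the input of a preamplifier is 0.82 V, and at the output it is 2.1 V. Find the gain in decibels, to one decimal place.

Voltage is an amplitude quantity, so gain = 20·log₁₀(V_out/V_in).
20·log₁₀(2.1/0.82) = 20·log₁₀(2.561) = 8.2 dB.

8.2 dB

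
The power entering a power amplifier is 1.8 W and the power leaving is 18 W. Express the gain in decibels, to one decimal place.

Power is a power quantity, so gain = 10·log₁₀(P_out/P_in).
10·log₁₀(18/1.8) = 10·log₁₀(10.00) = 10.0 dB.

10.0 dB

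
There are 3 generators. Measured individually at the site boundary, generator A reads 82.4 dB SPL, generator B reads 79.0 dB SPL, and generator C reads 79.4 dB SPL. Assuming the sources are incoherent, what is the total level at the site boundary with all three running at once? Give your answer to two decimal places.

85.32 dB SPL

Uncorrelated sources add in intensity (power), not in dB.
L_total = 10·log₁₀(10^(82.4/10) + 10^(79.0/10) + 10^(79.4/10)) = 10·log₁₀(340300000) = 85.32 dB SPL.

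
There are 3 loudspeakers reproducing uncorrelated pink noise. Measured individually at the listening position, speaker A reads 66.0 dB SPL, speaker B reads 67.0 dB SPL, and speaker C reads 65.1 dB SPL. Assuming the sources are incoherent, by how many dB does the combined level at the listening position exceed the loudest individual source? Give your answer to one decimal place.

3.9 dB

Add the sources as powers (linear), then convert back to dB:
L_total = 10·log₁₀(10^(66.0/10) + 10^(67.0/10) + 10^(65.1/10)) = 70.87 dB SPL.
Excess over the loudest (67.0 dB): 70.87 − 67.0 = 3.9 dB.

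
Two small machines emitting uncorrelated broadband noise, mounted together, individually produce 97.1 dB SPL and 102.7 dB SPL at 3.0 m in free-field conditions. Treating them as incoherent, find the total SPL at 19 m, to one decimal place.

87.7 dB SPL

Combined at 3.0 m: 10·log₁₀(10^(97.1/10)+10^(102.7/10)) = 103.76 dB SPL.
Then apply −20·log₁₀(19/3.0) = -16.03 dB → 87.7 dB SPL.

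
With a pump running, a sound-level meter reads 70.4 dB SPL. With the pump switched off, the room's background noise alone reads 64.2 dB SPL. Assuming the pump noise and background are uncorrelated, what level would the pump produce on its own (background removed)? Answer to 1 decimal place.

Remove the background by subtracting linear intensities:
L_src = 10·log₁₀(10^(70.4/10) − 10^(64.2/10)) = 10·log₁₀(8335000) = 69.2 dB SPL.

69.2 dB SPL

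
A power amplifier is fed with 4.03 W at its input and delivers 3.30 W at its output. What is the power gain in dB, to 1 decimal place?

-0.9 dB

Power is a power quantity, so gain = 10·log₁₀(P_out/P_in).
10·log₁₀(3.30/4.03) = 10·log₁₀(0.8189) = -0.9 dB.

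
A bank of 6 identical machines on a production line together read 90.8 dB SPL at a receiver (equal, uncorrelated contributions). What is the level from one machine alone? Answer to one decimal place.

83.0 dB SPL

6 equal incoherent sources add 10·log₁₀(6) = 7.78 dB over one source.
L_one = 90.8 − 7.78 = 83.0 dB SPL.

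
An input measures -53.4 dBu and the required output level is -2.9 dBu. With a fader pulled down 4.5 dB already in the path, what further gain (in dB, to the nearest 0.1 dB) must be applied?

55.0 dB

The required make-up gain is the shortfall in the dB sum.
G = -2.9 − (-53.4) + 4.5 = 55.0 dB.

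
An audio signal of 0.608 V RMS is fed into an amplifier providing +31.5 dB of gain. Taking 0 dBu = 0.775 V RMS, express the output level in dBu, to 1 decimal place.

+29.4 dBu

Input level: 20·log₁₀(0.608/0.775) = -2.11 dBu.
Output: -2.11 + 31.5 = +29.4 dBu.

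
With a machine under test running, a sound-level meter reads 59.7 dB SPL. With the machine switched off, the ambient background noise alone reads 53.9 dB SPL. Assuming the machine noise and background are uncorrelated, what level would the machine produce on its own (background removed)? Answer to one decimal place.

Background correction is a power subtraction:
L_src = 10·log₁₀(10^(59.7/10) − 10^(53.9/10)) = 10·log₁₀(687800) = 58.4 dB SPL.

58.4 dB SPL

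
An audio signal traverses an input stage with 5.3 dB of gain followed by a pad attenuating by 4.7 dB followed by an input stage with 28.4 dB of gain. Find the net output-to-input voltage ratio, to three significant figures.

Net gain = 5.3 + (−4.7) + 28.4 = 29.0 dB.
Voltage ratio = 10^(29.0/20) = 28.2.

28.2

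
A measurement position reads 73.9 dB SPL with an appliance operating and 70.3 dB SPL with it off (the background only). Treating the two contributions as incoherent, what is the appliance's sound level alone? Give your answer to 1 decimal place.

71.4 dB SPL

Background correction is a power subtraction:
L_src = 10·log₁₀(10^(73.9/10) − 10^(70.3/10)) = 10·log₁₀(13830000) = 71.4 dB SPL.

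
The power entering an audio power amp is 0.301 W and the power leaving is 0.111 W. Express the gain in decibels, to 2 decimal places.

-4.33 dB

For a power ratio, dB = 10·log₁₀(P₂/P₁).
10·log₁₀(0.111/0.301) = 10·log₁₀(0.3688) = -4.33 dB.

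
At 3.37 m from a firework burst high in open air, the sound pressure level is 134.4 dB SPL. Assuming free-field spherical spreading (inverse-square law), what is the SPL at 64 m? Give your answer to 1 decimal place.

Inverse-square spreading gives ΔL = −20·log₁₀(d₂/d₁).
ΔL = −20·log₁₀(64/3.37) = -25.57 dB, so L₂ = 134.4 + (-25.57) = 108.8 dB SPL.

108.8 dB SPL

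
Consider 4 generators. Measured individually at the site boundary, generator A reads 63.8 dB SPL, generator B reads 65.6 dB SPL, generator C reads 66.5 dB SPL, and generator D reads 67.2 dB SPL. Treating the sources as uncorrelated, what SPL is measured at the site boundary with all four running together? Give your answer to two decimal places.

Add the sources as powers (linear), then convert back to dB:
L_total = 10·log₁₀(10^(63.8/10) + 10^(65.6/10) + 10^(66.5/10) + 10^(67.2/10)) = 10·log₁₀(15740000) = 71.97 dB SPL.

71.97 dB SPL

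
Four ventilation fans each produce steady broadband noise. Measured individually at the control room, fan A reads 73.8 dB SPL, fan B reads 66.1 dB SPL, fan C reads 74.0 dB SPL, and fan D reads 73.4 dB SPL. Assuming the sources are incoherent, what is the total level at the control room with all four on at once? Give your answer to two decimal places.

78.75 dB SPL

Add the sources as powers (linear), then convert back to dB:
L_total = 10·log₁₀(10^(73.8/10) + 10^(66.1/10) + 10^(74.0/10) + 10^(73.4/10)) = 10·log₁₀(75060000) = 78.75 dB SPL.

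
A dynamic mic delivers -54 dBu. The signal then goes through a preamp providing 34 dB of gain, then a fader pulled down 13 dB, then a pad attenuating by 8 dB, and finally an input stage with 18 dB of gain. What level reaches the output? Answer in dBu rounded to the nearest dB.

-23 dBu

Cascaded gains and losses add directly in dB.
-54 + 34 − 13 − 8 + 18 = -23 dBu.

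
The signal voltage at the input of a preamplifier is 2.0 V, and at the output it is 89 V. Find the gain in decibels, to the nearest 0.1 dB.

33.0 dB

Voltage ratio → dB uses the 20·log₁₀ form:
20·log₁₀(89/2.0) = 20·log₁₀(44.50) = 33.0 dB.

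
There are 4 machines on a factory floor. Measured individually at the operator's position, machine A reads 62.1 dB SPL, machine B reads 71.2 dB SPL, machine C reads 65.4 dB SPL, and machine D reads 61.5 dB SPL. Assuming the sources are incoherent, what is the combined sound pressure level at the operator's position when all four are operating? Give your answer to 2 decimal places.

Uncorrelated sources add in intensity (power), not in dB.
L_total = 10·log₁₀(10^(62.1/10) + 10^(71.2/10) + 10^(65.4/10) + 10^(61.5/10)) = 10·log₁₀(19680000) = 72.94 dB SPL.

72.94 dB SPL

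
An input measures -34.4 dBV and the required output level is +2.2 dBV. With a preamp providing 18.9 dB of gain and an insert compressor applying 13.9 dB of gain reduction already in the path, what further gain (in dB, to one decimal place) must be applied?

The required make-up gain is the shortfall in the dB sum.
G = +2.2 − (-34.4) − 18.9 + 13.9 = 31.6 dB.

31.6 dB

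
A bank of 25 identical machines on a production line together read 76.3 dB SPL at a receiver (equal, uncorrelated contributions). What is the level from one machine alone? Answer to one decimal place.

25 equal incoherent sources add 10·log₁₀(25) = 13.98 dB over one source.
L_one = 76.3 − 13.98 = 62.3 dB SPL.

62.3 dB SPL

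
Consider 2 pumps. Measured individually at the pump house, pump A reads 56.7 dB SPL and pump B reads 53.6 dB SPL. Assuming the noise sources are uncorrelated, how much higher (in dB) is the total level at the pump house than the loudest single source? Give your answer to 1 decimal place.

1.7 dB

Add the sources as powers (linear), then convert back to dB:
L_total = 10·log₁₀(10^(56.7/10) + 10^(53.6/10)) = 58.43 dB SPL.
Excess over the loudest (56.7 dB): 58.43 − 56.7 = 1.7 dB.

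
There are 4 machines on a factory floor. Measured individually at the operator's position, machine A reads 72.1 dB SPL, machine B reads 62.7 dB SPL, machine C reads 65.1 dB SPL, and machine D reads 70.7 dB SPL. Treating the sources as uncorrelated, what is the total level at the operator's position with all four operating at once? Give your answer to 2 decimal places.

75.19 dB SPL

Add the sources as powers (linear), then convert back to dB:
L_total = 10·log₁₀(10^(72.1/10) + 10^(62.7/10) + 10^(65.1/10) + 10^(70.7/10)) = 10·log₁₀(33070000) = 75.19 dB SPL.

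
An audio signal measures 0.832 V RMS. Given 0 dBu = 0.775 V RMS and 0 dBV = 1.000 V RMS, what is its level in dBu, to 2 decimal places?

dBu = 20·log₁₀(V / 0.775 V).
20·log₁₀(0.832/0.775) = +0.62 dBu.

+0.62 dBu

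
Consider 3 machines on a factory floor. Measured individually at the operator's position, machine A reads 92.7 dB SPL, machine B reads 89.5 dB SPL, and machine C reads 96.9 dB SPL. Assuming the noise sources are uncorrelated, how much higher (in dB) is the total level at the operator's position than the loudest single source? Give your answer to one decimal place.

1.9 dB

Add the sources as powers (linear), then convert back to dB:
L_total = 10·log₁₀(10^(92.7/10) + 10^(89.5/10) + 10^(96.9/10)) = 98.84 dB SPL.
Excess over the loudest (96.9 dB): 98.84 − 96.9 = 1.9 dB.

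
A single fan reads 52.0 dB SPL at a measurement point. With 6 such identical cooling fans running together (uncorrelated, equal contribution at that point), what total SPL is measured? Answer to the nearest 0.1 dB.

59.8 dB SPL

6 equal incoherent sources raise the level by 10·log₁₀(6) = 7.78 dB.
L_total = 52.0 + 7.78 = 59.8 dB SPL.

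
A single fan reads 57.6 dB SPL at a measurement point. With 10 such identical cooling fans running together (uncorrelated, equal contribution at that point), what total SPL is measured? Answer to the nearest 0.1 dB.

67.6 dB SPL

10 equal incoherent sources raise the level by 10·log₁₀(10) = 10.00 dB.
L_total = 57.6 + 10.00 = 67.6 dB SPL.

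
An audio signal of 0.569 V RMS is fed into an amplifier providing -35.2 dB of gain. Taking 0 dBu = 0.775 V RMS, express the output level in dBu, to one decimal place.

Input level: 20·log₁₀(0.569/0.775) = -2.68 dBu.
Output: -2.68 − 35.2 = -37.9 dBu.

-37.9 dBu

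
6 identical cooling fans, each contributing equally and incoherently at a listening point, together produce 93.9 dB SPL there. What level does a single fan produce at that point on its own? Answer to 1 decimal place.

86.1 dB SPL

6 equal incoherent sources add 10·log₁₀(6) = 7.78 dB over one source.
L_one = 93.9 − 7.78 = 86.1 dB SPL.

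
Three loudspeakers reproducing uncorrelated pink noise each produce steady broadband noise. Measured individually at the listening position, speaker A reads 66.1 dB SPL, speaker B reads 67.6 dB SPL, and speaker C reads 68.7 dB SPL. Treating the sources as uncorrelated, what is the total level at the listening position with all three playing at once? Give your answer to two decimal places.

72.37 dB SPL

Uncorrelated sources add in intensity (power), not in dB.
L_total = 10·log₁₀(10^(66.1/10) + 10^(67.6/10) + 10^(68.7/10)) = 10·log₁₀(17240000) = 72.37 dB SPL.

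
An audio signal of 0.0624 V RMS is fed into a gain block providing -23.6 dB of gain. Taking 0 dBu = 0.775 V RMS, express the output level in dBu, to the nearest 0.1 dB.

Input level: 20·log₁₀(0.0624/0.775) = -21.88 dBu.
Output: -21.88 − 23.6 = -45.5 dBu.

-45.5 dBu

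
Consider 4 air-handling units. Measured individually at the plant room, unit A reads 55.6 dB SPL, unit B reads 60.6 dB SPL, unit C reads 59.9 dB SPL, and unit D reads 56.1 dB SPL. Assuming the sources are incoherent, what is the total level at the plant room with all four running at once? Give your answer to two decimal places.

64.62 dB SPL

Uncorrelated sources add in intensity (power), not in dB.
L_total = 10·log₁₀(10^(55.6/10) + 10^(60.6/10) + 10^(59.9/10) + 10^(56.1/10)) = 10·log₁₀(2896000) = 64.62 dB SPL.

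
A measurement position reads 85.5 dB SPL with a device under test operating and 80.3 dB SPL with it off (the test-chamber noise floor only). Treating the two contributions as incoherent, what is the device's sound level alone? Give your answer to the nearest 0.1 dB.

Subtract intensities: L_src = 10·log₁₀(10^(L_total/10) − 10^(L_bg/10)).
L_src = 10·log₁₀(10^(85.5/10) − 10^(80.3/10)) = 10·log₁₀(247700000) = 83.9 dB SPL.

83.9 dB SPL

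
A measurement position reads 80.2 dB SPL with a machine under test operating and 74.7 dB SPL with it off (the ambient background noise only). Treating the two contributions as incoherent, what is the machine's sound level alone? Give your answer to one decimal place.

Background correction is a power subtraction:
L_src = 10·log₁₀(10^(80.2/10) − 10^(74.7/10)) = 10·log₁₀(75200000) = 78.8 dB SPL.

78.8 dB SPL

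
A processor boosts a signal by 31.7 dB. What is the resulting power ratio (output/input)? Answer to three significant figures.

1480

Power ratio = 10^(dB/10).
10^(31.7/10) = 10^(3.170) = 1480.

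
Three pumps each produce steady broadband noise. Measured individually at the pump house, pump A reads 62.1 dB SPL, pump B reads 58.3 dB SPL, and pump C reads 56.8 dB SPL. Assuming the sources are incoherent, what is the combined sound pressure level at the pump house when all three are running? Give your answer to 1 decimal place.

64.4 dB SPL

Incoherent sources sum as intensities:
L_total = 10·log₁₀(10^(62.1/10) + 10^(58.3/10) + 10^(56.8/10)) = 10·log₁₀(2777000) = 64.4 dB SPL.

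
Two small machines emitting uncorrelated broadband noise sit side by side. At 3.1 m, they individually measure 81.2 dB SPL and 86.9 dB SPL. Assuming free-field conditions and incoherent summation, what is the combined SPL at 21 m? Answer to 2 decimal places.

Combined at 3.1 m: 10·log₁₀(10^(81.2/10)+10^(86.9/10)) = 87.935 dB SPL.
Then apply −20·log₁₀(21/3.1) = -16.617 dB → 71.32 dB SPL.

71.32 dB SPL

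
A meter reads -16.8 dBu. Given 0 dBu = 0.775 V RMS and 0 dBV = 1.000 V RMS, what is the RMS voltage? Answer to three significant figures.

0.112 V

V = 0.775 V × 10^(-16.8/20).
= 0.775 × 0.1445 = 0.112 V.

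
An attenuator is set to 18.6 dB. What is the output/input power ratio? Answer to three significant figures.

Power ratio = 10^(dB/10).
10^(-18.6/10) = 10^(-1.860) = 0.0138.

0.0138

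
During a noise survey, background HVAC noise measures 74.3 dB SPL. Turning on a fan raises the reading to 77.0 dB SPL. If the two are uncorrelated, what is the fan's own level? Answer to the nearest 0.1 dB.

73.7 dB SPL

Remove the background by subtracting linear intensities:
L_src = 10·log₁₀(10^(77.0/10) − 10^(74.3/10)) = 10·log₁₀(23200000) = 73.7 dB SPL.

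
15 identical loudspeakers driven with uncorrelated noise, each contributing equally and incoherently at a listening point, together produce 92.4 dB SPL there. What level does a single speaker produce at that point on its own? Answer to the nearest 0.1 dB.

15 equal incoherent sources add 10·log₁₀(15) = 11.76 dB over one source.
L_one = 92.4 − 11.76 = 80.6 dB SPL.

80.6 dB SPL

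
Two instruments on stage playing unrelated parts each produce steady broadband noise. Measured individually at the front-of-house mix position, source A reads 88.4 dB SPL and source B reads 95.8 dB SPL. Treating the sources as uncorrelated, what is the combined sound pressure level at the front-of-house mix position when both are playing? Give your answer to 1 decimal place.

Incoherent sources sum as intensities:
L_total = 10·log₁₀(10^(88.4/10) + 10^(95.8/10)) = 10·log₁₀(4494000000) = 96.5 dB SPL.

96.5 dB SPL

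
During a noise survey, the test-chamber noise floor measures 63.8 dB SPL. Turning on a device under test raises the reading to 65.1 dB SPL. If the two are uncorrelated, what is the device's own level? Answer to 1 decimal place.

59.2 dB SPL

Background correction is a power subtraction:
L_src = 10·log₁₀(10^(65.1/10) − 10^(63.8/10)) = 10·log₁₀(837100) = 59.2 dB SPL.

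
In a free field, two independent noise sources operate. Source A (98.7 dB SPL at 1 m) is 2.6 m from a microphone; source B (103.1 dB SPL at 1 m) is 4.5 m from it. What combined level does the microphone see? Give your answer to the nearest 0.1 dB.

At the listener: L_A = 98.7 − 20·log₁₀(2.6) = 90.40 dB; L_B = 103.1 − 20·log₁₀(4.5) = 90.04 dB.
Combined: 10·log₁₀(10^(90.40/10)+10^(90.04/10)) = 93.2 dB SPL.

93.2 dB SPL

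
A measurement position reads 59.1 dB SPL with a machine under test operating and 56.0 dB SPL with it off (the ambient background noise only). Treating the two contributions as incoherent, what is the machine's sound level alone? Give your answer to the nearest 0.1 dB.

56.2 dB SPL

Remove the background by subtracting linear intensities:
L_src = 10·log₁₀(10^(59.1/10) − 10^(56.0/10)) = 10·log₁₀(414700) = 56.2 dB SPL.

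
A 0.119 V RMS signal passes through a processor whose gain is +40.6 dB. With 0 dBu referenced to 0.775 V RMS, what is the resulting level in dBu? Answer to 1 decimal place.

+24.3 dBu

Input level: 20·log₁₀(0.119/0.775) = -16.28 dBu.
Output: -16.28 + 40.6 = +24.3 dBu.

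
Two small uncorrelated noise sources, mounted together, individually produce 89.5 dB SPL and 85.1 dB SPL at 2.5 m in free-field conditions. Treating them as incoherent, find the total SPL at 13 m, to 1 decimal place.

Combined at 2.5 m: 10·log₁₀(10^(89.5/10)+10^(85.1/10)) = 90.85 dB SPL.
Then apply −20·log₁₀(13/2.5) = -14.32 dB → 76.5 dB SPL.

76.5 dB SPL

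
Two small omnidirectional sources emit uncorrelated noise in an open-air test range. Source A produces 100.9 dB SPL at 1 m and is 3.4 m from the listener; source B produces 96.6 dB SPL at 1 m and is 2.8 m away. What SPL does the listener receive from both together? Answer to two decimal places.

92.17 dB SPL

At the listener: L_A = 100.9 − 20·log₁₀(3.4) = 90.270 dB; L_B = 96.6 − 20·log₁₀(2.8) = 87.657 dB.
Combined: 10·log₁₀(10^(90.270/10)+10^(87.657/10)) = 92.17 dB SPL.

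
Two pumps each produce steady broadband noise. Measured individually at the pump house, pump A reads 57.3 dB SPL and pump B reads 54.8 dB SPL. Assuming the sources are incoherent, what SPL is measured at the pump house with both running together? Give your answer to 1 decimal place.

Incoherent sources sum as intensities:
L_total = 10·log₁₀(10^(57.3/10) + 10^(54.8/10)) = 10·log₁₀(839000) = 59.2 dB SPL.

59.2 dB SPL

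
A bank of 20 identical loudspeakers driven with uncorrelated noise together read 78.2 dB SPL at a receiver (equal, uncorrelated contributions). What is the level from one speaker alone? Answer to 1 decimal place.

20 equal incoherent sources add 10·log₁₀(20) = 13.01 dB over one source.
L_one = 78.2 − 13.01 = 65.2 dB SPL.

65.2 dB SPL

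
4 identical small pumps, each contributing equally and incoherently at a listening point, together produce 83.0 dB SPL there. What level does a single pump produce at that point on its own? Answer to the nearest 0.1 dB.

4 equal incoherent sources add 10·log₁₀(4) = 6.02 dB over one source.
L_one = 83.0 − 6.02 = 77.0 dB SPL.

77.0 dB SPL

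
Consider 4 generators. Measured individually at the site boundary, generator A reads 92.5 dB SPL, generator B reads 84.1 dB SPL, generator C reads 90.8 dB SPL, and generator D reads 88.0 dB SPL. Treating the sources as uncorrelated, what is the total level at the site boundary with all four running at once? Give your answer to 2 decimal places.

95.88 dB SPL

Uncorrelated sources add in intensity (power), not in dB.
L_total = 10·log₁₀(10^(92.5/10) + 10^(84.1/10) + 10^(90.8/10) + 10^(88.0/10)) = 10·log₁₀(3869000000) = 95.88 dB SPL.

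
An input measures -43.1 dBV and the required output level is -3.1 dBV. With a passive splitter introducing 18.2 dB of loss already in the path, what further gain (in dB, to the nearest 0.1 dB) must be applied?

The required make-up gain is the shortfall in the dB sum.
G = -3.1 − (-43.1) + 18.2 = 58.2 dB.

58.2 dB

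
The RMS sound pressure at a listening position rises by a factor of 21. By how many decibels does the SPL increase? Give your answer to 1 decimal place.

26.4 dB

Sound pressure is an amplitude quantity: ΔL = 20·log₁₀(p₂/p₁).
20·log₁₀(21) = 26.4 dB.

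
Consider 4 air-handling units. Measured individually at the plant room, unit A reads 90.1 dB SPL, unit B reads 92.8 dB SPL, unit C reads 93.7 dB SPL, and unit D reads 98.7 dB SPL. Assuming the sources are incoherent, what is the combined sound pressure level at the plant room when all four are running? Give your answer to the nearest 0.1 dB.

Uncorrelated sources add in intensity (power), not in dB.
L_total = 10·log₁₀(10^(90.1/10) + 10^(92.8/10) + 10^(93.7/10) + 10^(98.7/10)) = 10·log₁₀(12686000000) = 101.0 dB SPL.

101.0 dB SPL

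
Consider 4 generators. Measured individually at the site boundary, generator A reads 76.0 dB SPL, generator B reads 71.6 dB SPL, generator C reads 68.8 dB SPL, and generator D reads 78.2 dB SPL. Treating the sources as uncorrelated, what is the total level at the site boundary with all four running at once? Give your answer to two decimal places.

Add the sources as powers (linear), then convert back to dB:
L_total = 10·log₁₀(10^(76.0/10) + 10^(71.6/10) + 10^(68.8/10) + 10^(78.2/10)) = 10·log₁₀(127900000) = 81.07 dB SPL.

81.07 dB SPL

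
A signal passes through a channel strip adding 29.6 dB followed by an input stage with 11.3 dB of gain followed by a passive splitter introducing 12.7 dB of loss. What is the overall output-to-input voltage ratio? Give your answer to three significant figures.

25.7

Net gain = 29.6 + 11.3 + (−12.7) = 28.2 dB.
Voltage ratio = 10^(28.2/20) = 25.7.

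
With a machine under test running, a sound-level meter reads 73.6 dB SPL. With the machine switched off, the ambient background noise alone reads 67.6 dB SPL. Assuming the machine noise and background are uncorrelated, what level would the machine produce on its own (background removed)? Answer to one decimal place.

Remove the background by subtracting linear intensities:
L_src = 10·log₁₀(10^(73.6/10) − 10^(67.6/10)) = 10·log₁₀(17150000) = 72.3 dB SPL.

72.3 dB SPL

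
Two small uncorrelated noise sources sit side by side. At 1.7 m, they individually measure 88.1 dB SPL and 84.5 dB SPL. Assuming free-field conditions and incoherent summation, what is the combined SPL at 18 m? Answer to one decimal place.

Combined at 1.7 m: 10·log₁₀(10^(88.1/10)+10^(84.5/10)) = 89.67 dB SPL.
Then apply −20·log₁₀(18/1.7) = -20.50 dB → 69.2 dB SPL.

69.2 dB SPL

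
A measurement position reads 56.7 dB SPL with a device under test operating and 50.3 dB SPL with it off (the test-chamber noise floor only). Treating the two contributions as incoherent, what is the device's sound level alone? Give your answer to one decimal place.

Remove the background by subtracting linear intensities:
L_src = 10·log₁₀(10^(56.7/10) − 10^(50.3/10)) = 10·log₁₀(360600) = 55.6 dB SPL.

55.6 dB SPL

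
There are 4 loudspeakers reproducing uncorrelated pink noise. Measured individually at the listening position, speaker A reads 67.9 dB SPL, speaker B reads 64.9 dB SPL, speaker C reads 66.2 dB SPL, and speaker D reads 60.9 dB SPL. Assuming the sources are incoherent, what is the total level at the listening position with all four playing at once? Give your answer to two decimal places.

Uncorrelated sources add in intensity (power), not in dB.
L_total = 10·log₁₀(10^(67.9/10) + 10^(64.9/10) + 10^(66.2/10) + 10^(60.9/10)) = 10·log₁₀(14660000) = 71.66 dB SPL.

71.66 dB SPL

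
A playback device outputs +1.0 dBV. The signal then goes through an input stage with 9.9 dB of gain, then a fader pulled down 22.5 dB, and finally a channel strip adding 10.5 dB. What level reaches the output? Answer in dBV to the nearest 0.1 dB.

In dB, series stages simply add:
+1.0 + 9.9 − 22.5 + 10.5 = -1.1 dBV.

-1.1 dBV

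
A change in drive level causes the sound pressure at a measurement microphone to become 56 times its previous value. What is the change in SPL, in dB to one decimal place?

Sound pressure is an amplitude quantity: ΔL = 20·log₁₀(p₂/p₁).
20·log₁₀(56) = 35.0 dB.

35.0 dB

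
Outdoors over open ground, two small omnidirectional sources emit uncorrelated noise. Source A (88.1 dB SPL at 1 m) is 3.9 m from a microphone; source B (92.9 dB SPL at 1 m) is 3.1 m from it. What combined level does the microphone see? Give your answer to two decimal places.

At the listener: L_A = 88.1 − 20·log₁₀(3.9) = 76.279 dB; L_B = 92.9 − 20·log₁₀(3.1) = 83.073 dB.
Combined: 10·log₁₀(10^(76.279/10)+10^(83.073/10)) = 83.90 dB SPL.

83.90 dB SPL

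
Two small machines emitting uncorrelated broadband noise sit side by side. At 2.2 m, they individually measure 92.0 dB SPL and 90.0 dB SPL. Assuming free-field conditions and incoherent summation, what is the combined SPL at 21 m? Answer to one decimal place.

Combined at 2.2 m: 10·log₁₀(10^(92.0/10)+10^(90.0/10)) = 94.12 dB SPL.
Then apply −20·log₁₀(21/2.2) = -19.60 dB → 74.5 dB SPL.

74.5 dB SPL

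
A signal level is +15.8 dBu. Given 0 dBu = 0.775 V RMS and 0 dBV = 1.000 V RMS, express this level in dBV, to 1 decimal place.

The offset between the scales is 20·log₁₀(0.775/1.000) = −2.214 dB.
So dBV = +15.8 − 2.214 = +13.6 dBV.

+13.6 dBV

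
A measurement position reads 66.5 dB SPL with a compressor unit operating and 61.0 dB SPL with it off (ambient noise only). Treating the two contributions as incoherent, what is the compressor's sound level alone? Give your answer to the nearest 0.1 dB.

Subtract intensities: L_src = 10·log₁₀(10^(L_total/10) − 10^(L_bg/10)).
L_src = 10·log₁₀(10^(66.5/10) − 10^(61.0/10)) = 10·log₁₀(3208000) = 65.1 dB SPL.

65.1 dB SPL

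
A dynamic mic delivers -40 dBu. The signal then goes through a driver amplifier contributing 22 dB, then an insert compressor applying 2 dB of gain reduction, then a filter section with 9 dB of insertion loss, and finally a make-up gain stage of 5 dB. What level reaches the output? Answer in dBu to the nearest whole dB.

-24 dBu

Cascaded gains and losses add directly in dB.
-40 + 22 − 2 − 9 + 5 = -24 dBu.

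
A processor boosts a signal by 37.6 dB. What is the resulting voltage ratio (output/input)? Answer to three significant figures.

Voltage ratio = 10^(dB/20).
10^(37.6/20) = 10^(1.880) = 75.9.

75.9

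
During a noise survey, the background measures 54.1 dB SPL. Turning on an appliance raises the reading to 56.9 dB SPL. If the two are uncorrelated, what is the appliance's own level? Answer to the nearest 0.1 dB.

53.7 dB SPL

Remove the background by subtracting linear intensities:
L_src = 10·log₁₀(10^(56.9/10) − 10^(54.1/10)) = 10·log₁₀(232700) = 53.7 dB SPL.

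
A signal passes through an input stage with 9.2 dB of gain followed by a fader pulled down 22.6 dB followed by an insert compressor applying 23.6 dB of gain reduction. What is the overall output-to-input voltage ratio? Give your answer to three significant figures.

Net gain = 9.2 + (−22.6) + (−23.6) = -37.0 dB.
Voltage ratio = 10^(-37.0/20) = 0.0141.

0.0141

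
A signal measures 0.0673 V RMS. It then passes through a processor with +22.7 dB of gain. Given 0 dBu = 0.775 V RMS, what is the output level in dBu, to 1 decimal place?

+1.5 dBu

Input level: 20·log₁₀(0.0673/0.775) = -21.23 dBu.
Output: -21.23 + 22.7 = +1.5 dBu.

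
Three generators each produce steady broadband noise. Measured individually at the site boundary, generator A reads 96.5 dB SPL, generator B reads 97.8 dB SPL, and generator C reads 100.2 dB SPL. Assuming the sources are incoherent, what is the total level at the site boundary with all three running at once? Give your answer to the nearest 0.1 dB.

Incoherent sources sum as intensities:
L_total = 10·log₁₀(10^(96.5/10) + 10^(97.8/10) + 10^(100.2/10)) = 10·log₁₀(20964000000) = 103.2 dB SPL.

103.2 dB SPL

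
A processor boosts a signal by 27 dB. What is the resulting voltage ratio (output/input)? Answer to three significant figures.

22.4

Voltage ratio = 10^(dB/20).
10^(27/20) = 10^(1.350) = 22.4.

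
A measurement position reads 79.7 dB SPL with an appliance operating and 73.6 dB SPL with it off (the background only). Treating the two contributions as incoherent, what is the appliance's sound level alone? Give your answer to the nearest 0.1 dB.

78.5 dB SPL

Subtract intensities: L_src = 10·log₁₀(10^(L_total/10) − 10^(L_bg/10)).
L_src = 10·log₁₀(10^(79.7/10) − 10^(73.6/10)) = 10·log₁₀(70420000) = 78.5 dB SPL.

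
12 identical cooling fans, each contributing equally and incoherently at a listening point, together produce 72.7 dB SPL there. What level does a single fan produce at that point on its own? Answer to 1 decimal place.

12 equal incoherent sources add 10·log₁₀(12) = 10.79 dB over one source.
L_one = 72.7 − 10.79 = 61.9 dB SPL.

61.9 dB SPL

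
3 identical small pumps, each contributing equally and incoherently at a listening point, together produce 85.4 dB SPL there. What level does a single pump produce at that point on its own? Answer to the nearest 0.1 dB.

3 equal incoherent sources add 10·log₁₀(3) = 4.77 dB over one source.
L_one = 85.4 − 4.77 = 80.6 dB SPL.

80.6 dB SPL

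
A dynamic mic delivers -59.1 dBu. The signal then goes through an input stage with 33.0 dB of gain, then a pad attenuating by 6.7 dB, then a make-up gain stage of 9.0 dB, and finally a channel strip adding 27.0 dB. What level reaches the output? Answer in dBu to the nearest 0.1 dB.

In dB, series stages simply add:
-59.1 + 33.0 − 6.7 + 9.0 + 27.0 = +3.2 dBu.

+3.2 dBu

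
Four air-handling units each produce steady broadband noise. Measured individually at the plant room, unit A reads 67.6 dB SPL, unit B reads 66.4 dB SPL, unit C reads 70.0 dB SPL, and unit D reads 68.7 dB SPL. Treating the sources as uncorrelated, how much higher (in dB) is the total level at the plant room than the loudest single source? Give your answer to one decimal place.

4.4 dB

Uncorrelated sources add in intensity (power), not in dB.
L_total = 10·log₁₀(10^(67.6/10) + 10^(66.4/10) + 10^(70.0/10) + 10^(68.7/10)) = 74.40 dB SPL.
Excess over the loudest (70.0 dB): 74.40 − 70.0 = 4.4 dB.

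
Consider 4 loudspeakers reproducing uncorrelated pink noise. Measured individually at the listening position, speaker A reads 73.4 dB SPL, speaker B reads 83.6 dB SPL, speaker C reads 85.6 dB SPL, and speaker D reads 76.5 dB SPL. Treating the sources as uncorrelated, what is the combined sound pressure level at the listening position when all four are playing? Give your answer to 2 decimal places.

88.19 dB SPL

Uncorrelated sources add in intensity (power), not in dB.
L_total = 10·log₁₀(10^(73.4/10) + 10^(83.6/10) + 10^(85.6/10) + 10^(76.5/10)) = 10·log₁₀(658700000) = 88.19 dB SPL.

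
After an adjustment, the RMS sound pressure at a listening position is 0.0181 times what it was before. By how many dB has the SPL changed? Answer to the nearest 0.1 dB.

-34.8 dB

SPL change from a pressure ratio uses the 20·log₁₀ form:
20·log₁₀(0.0181) = -34.8 dB.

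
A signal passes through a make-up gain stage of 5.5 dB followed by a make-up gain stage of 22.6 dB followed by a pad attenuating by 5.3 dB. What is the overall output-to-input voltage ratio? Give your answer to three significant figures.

Net gain = 5.5 + 22.6 + (−5.3) = 22.8 dB.
Voltage ratio = 10^(22.8/20) = 13.8.

13.8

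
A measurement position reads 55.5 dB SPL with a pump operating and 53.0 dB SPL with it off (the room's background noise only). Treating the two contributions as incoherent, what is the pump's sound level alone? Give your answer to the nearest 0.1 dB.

Background correction is a power subtraction:
L_src = 10·log₁₀(10^(55.5/10) − 10^(53.0/10)) = 10·log₁₀(155300) = 51.9 dB SPL.

51.9 dB SPL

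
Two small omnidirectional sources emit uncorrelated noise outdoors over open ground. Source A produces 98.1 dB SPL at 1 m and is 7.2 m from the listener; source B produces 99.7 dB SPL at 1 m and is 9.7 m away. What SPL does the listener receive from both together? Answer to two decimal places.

At the listener: L_A = 98.1 − 20·log₁₀(7.2) = 80.953 dB; L_B = 99.7 − 20·log₁₀(9.7) = 79.965 dB.
Combined: 10·log₁₀(10^(80.953/10)+10^(79.965/10)) = 83.50 dB SPL.

83.50 dB SPL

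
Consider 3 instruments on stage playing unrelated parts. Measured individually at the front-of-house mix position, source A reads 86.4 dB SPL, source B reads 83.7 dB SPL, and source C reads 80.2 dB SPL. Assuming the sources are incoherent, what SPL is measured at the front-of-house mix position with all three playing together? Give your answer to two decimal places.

Uncorrelated sources add in intensity (power), not in dB.
L_total = 10·log₁₀(10^(86.4/10) + 10^(83.7/10) + 10^(80.2/10)) = 10·log₁₀(775700000) = 88.90 dB SPL.

88.90 dB SPL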